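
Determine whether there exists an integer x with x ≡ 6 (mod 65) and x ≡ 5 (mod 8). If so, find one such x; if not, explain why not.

gcd(65, 8) = 1, so the Chinese Remainder Theorem guarantees exactly one residue class mod 520 satisfying both.
Any solution of the first congruence is x = 6 + 65t; substituting into the second, 65t ≡ 5 − 6 ≡ 7 (mod 8).
65 ≡ 1 (mod 8), so this reads 1t ≡ 7 (mod 8). So t ≡ 7 (mod 8).
Taking t = 7 gives x = 6 + 65·7 = 461.
Check: 461 mod 65 = 6, 461 mod 8 = 5. ✓

x = 461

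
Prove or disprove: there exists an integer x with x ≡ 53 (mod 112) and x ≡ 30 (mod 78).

No such integer exists.

Reduce both congruences modulo 2, which divides 112 and 78: they say x ≡ 53 (mod 2) and x ≡ 30 (mod 2).
These are incompatible: 53 − 30 = 23 is not divisible by 2.
Hence the system has no solution.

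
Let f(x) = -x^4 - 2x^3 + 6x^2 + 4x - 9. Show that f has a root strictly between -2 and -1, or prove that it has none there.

Yes, f has a root in the interval.

f(-2) = 7 and f(-1) = -6, which have opposite signs.
As a polynomial, f is continuous on every closed interval.
By the Intermediate Value Theorem f must vanish at some point of (-2, -1).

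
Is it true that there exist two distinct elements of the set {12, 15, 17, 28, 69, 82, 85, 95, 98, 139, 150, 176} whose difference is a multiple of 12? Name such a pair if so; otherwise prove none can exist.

Reduce each element modulo 12: 12↦0, 15↦3, 17↦5, 28↦4, 69↦9, 82↦10, 85↦1, 95↦11, 98↦2, 139↦7, 150↦6, 176↦8.
No residue repeats among the 12 elements, so no pair has difference ≡ 0 (mod 12).

There is no such pair.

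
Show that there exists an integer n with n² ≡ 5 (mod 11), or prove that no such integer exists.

n = 7

Take n = 7. Then 7² = 49 = 4·11 + 5, so 7² ≡ 5 (mod 11).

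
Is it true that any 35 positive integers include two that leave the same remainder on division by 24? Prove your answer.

Partition the integers by their residue mod 24; there are 24 classes.
Placing 35 integers into 24 classes, some class receives at least two — say a and b.
That is, a and b leave the same remainder on division by 24, as claimed.

True.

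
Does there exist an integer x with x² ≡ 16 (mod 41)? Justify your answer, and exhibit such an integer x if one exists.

x = 4

Take x = 4. Then 4² = 16, and since 0 ≤ 16 < 41 this is already reduced: 4² ≡ 16 (mod 41).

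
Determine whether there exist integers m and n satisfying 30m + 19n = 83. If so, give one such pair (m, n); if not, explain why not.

m = 11, n = -13

30 and 19 are coprime, so 30m + 19n ranges over all of ℤ.
Dividing repeatedly: 30 = 1·19 + 11, 19 = 1·11 + 8, 11 = 1·8 + 3, 8 = 2·3 + 2, 3 = 1·2 + 1, 2 = 2·1 + 0.
Unwinding: 1 = 3 − 1·2 = 3 − (8 − 2·3) = −8 + 3·3 = −8 + 3·(11 − 1·8) = 3·11 − 4·8 = 3·11 − 4·(19 − 1·11) = −4·19 + 7·11 = −4·19 + 7·(30 − 1·19) = 7·30 − 11·19, i.e. 30·7 + 19·(-11) = 1.
Multiplying through by 83: m = 7·83 = 581, n = (-11)·83 = -913 is a solution.
The general solution is m = 581 + 19k, n = -913 − 30k; taking k = -30 gives the smaller pair m = 11, n = -13.
Indeed 30·11 + 19·(-13) = 330 − 247 = 83.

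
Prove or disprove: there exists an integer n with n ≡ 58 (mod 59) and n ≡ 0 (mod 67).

n = 1474

The moduli 59 and 67 are coprime, so by the Chinese Remainder Theorem a unique solution modulo 3953 exists.
Write n = 58 + 59t and require 58 + 59t ≡ 0 (mod 67), i.e. 59t ≡ 9 (mod 67).
Note 59·25 = 1475 ≡ 1 (mod 67) (as 1475 − 1 = 22·67), so 59⁻¹ ≡ 25.
Therefore t ≡ 25·9 = 225 ≡ 24 (mod 67).
With t = 24: n = 58 + 59·24 = 1474.
Indeed 1474 ≡ 58 (mod 59) and 1474 ≡ 0 (mod 67).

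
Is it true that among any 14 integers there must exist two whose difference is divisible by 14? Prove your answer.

No, the set {35, 36, 37, 38, 39, 40, 41, 42, 43, 44, 45, 46, 47, 48} is a counterexample.

Consider the 14 integers 35, 36, …, 48. They lie in distinct residue classes modulo 14, since 14 ≤ 14.
Any two of them differ by at most 13 < 14 and by at least 1, so no difference is a multiple of 14.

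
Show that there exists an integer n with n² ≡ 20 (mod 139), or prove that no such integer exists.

n = 24 works: 24² = 576, and 576 − 20 = 556 = 4·139.

n = 24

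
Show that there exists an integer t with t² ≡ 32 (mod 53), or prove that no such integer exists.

53 is prime, so by Euler's criterion 32 is a square mod 53 iff 32^((53−1)/2) = 32^26 ≡ 1 (mod 53).
Repeated squaring mod 53: 32^2 = 1024 ≡ 17; 32^4 ≡ 17² = 289 ≡ 24; 32^8 ≡ 24² = 576 ≡ 46; 32^16 ≡ 46² = 2116 ≡ 49.
Since 26 = 16 + 8 + 2, 32^26 ≡ 49 · 46 · 17; multiplying out mod 53: 49·46 = 2254 ≡ 28, then 28·17 = 476 ≡ 52. Thus 32^26 ≡ 52 ≡ −1 (mod 53).
By Euler's criterion 32 is a quadratic non-residue mod 53: no t satisfies t² ≡ 32 (mod 53).

No, no such integer exists.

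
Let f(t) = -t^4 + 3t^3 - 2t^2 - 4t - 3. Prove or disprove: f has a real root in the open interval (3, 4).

The endpoint values f(3) = -33 and f(4) = -115 are both negative. Claim: f(t) < 0 for every t in (3, 4).
Shift to the endpoint 3: with t = 3 + u (0 < u < 1), one computes f(3 + u) = -u^4 - 9u^3 - 29u^2 - 43u - 33.
The nonzero coefficients here are all negative, so for u > 0 every term is negative (or zero), and the constant term -33 is strictly negative.
So f is strictly negative on (3, 4); no root exists in the interval.

No such root exists.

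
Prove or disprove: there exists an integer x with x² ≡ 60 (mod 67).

Take x = 23. Then 23² = 529 = 7·67 + 60, so 23² ≡ 60 (mod 67).

x = 23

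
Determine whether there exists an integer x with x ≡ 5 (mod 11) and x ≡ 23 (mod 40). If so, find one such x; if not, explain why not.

gcd(11, 40) = 1, so the Chinese Remainder Theorem guarantees exactly one residue class mod 440 satisfying both.
Any solution of the first congruence is x = 5 + 11t; substituting into the second, 11t ≡ 23 − 5 ≡ 18 (mod 40).
Note 11·11 = 121 ≡ 1 (mod 40) (as 121 − 1 = 3·40), so 11⁻¹ ≡ 11.
Therefore t ≡ 11·18 = 198 ≡ 38 (mod 40).
With t = 38: x = 5 + 11·38 = 423.
Verify: 423 = 38·11 + 5 and 423 = 10·40 + 23. ✓

x = 423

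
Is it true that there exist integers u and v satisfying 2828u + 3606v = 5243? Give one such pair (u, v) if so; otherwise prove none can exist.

There are no such integers.

Both 2828 and 3606 are divisible by gcd(2828, 3606) = 2, hence so is any combination 2828u + 3606v.
But 5243 = 2·2621 + 1, so 2 ∤ 5243.
So the equation is unsolvable over ℤ.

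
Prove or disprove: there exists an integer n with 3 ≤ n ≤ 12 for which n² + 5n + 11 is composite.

n = 12

At n = 12: 12² + 5·12 + 11 = 215 = 5·43, which is composite.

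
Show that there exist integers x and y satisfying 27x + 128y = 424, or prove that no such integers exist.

Since gcd(27, 128) = 1, every integer is an integer combination of 27 and 128.
Euclidean algorithm: 128 = 4·27 + 20, 27 = 1·20 + 7, 20 = 2·7 + 6, 7 = 1·6 + 1, 6 = 6·1 + 0.
Working back up the chain: 1 = 7 − 1·6 = 7 − (20 − 2·7) = −20 + 3·7 = −20 + 3·(27 − 1·20) = 3·27 − 4·20 = 3·27 − 4·(128 − 4·27) = −4·128 + 19·27. So 27·19 + 128·(-4) = 1.
Scaling by 424 gives the particular solution (x, y) = (8056, -1696).
Shifting by a multiple of (128, −27) keeps it a solution: x = 8056 − 62·128 = 120, y = -1696 + 62·27 = -22.
Indeed 27·120 + 128·(-22) = 3240 − 2816 = 424.

x = 120, y = -22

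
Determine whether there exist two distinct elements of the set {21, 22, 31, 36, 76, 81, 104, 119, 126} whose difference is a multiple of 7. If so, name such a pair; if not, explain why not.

Yes: 21 and 119.

Reduce each element mod 7: 21↦0, 22↦1, 31↦3, 36↦1, 76↦6, 81↦4, 104↦6, 119↦0, 126↦0. The residue 0 repeats (at 21 and 119), and 119 − 21 = 98 = 14·7.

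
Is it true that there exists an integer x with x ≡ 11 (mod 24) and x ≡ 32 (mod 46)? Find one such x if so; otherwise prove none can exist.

No, no such integer exists.

Reduce both congruences modulo 2, which divides 24 and 46: they say x ≡ 11 (mod 2) and x ≡ 32 (mod 2).
These are incompatible: 11 − 32 = -21 is not divisible by 2.
Hence the system has no solution.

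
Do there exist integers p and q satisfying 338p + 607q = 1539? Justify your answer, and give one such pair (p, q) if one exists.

338 and 607 are coprime, so 338p + 607q ranges over all of ℤ.
Run the Euclidean algorithm on 607 and 338: 607 = 1·338 + 269, 338 = 1·269 + 69, 269 = 3·69 + 62, 69 = 1·62 + 7, 62 = 8·7 + 6, 7 = 1·6 + 1, 6 = 6·1 + 0.
Back-substituting, 1 = 7 − 1·6 = 7 − (62 − 8·7) = −62 + 9·7 = −62 + 9·(69 − 1·62) = 9·69 − 10·62 = 9·69 − 10·(269 − 3·69) = −10·269 + 39·69 = −10·269 + 39·(338 − 1·269) = 39·338 − 49·269 = 39·338 − 49·(607 − 1·338) = −49·607 + 88·338; that is, 338·88 + 607·(-49) = 1.
Scaling by 1539 gives the particular solution (p, q) = (135432, -75411).
The general solution is p = 135432 + 607k, q = -75411 − 338k; taking k = -223 gives the smaller pair p = 71, q = -37.
Check: 338·71 + 607·(-37) = 23998 − 22459 = 1539. ✓

p = 71, q = -37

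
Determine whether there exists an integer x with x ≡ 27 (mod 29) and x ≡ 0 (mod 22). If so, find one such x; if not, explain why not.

The moduli 29 and 22 are coprime, so by the Chinese Remainder Theorem a unique solution modulo 638 exists.
Write x = 27 + 29t and require 27 + 29t ≡ 0 (mod 22), i.e. 29t ≡ 17 (mod 22).
29 ≡ 7 (mod 22), so this reads 7t ≡ 17 (mod 22). To invert 7 modulo 22: 22 = 3·7 + 1, 7 = 7·1 + 0, and unwinding, 1 = 22 − 3·7. Thus 7⁻¹ ≡ -3 ≡ 19 (mod 22).
Multiplying by 19: t ≡ 19·17 = 323 ≡ 15 (mod 22).
With t = 15: x = 27 + 29·15 = 462.
Verify: 462 = 15·29 + 27 and 462 = 21·22 + 0. ✓

x = 462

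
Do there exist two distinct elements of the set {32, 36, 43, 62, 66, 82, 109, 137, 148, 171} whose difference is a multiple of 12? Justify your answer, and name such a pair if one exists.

Residues mod 12: 32↦8, 36↦0, 43↦7, 62↦2, 66↦6, 82↦10, 109↦1, 137↦5, 148↦4, 171↦3.
No residue repeats among the 10 elements, so no pair has difference ≡ 0 (mod 12).

No such pair exists.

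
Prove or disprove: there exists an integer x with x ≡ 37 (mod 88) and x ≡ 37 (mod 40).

The moduli are not coprime: gcd(88, 40) = 8. Compatibility requires 8 ∣ (37 − 37) = 0, which holds, so solutions exist.
The smallest candidate x = 37 works directly: 37 ≡ 37 (mod 40).
Indeed 37 ≡ 37 (mod 88) and 37 ≡ 37 (mod 40).

x = 37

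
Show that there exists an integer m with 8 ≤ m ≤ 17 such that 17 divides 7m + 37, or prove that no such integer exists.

There is no such integer m in that range.

At m = 8, 7·8 + 37 = 93 ≡ 8 (mod 17), and each step in m adds 7, giving residues 8, 15, 5, 12, 2, 9, 16, 6, 13, 3 for m = 8, 9, …, 17.
The residue 0 does not occur, so no m in [8, 17] makes 7m + 37 a multiple of 17.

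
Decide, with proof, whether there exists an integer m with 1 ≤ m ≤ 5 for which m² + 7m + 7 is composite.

At m = 2: 2² + 7·2 + 7 = 25 = 5·5, which is composite.

m = 2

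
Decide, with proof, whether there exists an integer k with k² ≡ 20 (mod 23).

23 is prime, so by Euler's criterion 20 is a square mod 23 iff 20^((23−1)/2) = 20^11 ≡ 1 (mod 23).
Squaring successively (mod 23): 20^2 = 400 ≡ 9; 20^4 ≡ 9² = 81 ≡ 12; 20^8 ≡ 12² = 144 ≡ 6.
Since 11 = 8 + 2 + 1, 20^11 ≡ 6 · 9 · 20; multiplying out mod 23: 6·9 = 54 ≡ 8, then 8·20 = 160 ≡ 22. Thus 20^11 ≡ 22 ≡ −1 (mod 23).
By Euler's criterion 20 is a quadratic non-residue mod 23: no k satisfies k² ≡ 20 (mod 23).

There is no such integer.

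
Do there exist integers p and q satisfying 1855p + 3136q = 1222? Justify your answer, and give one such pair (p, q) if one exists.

No such integers exist.

Any value of 1855p + 3136q is a multiple of gcd(1855, 3136) = 7.
But 1222 = 7·174 + 4, so 7 ∤ 1222.
So the equation is unsolvable over ℤ.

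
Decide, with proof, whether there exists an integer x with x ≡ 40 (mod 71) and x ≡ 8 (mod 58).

x = 182

gcd(71, 58) = 1, so the Chinese Remainder Theorem guarantees exactly one residue class mod 4118 satisfying both.
Write x = 40 + 71t and require 40 + 71t ≡ 8 (mod 58), i.e. 71t ≡ 26 (mod 58).
71 ≡ 13 (mod 58), so this reads 13t ≡ 26 (mod 58). To invert 13 modulo 58: 58 = 4·13 + 6, 13 = 2·6 + 1, 6 = 6·1 + 0, and unwinding, 1 = 13 − 2·6 = 13 − 2·(58 − 4·13) = −2·58 + 9·13. Thus 13⁻¹ ≡ 9 (mod 58).
Therefore t ≡ 9·26 = 234 ≡ 2 (mod 58).
Taking t = 2 gives x = 40 + 71·2 = 182.
Indeed 182 ≡ 40 (mod 71) and 182 ≡ 8 (mod 58).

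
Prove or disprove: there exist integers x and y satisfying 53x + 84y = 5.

x = 73, y = -46

Since gcd(53, 84) = 1, every integer is an integer combination of 53 and 84.
Dividing repeatedly: 84 = 1·53 + 31, 53 = 1·31 + 22, 31 = 1·22 + 9, 22 = 2·9 + 4, 9 = 2·4 + 1, 4 = 4·1 + 0.
Unwinding: 1 = 9 − 2·4 = 9 − 2·(22 − 2·9) = −2·22 + 5·9 = −2·22 + 5·(31 − 1·22) = 5·31 − 7·22 = 5·31 − 7·(53 − 1·31) = −7·53 + 12·31 = −7·53 + 12·(84 − 1·53) = 12·84 − 19·53, i.e. 53·(-19) + 84·12 = 1.
Scaling by 5 gives the particular solution (x, y) = (-95, 60).
Shifting by a multiple of (84, −53) keeps it a solution: x = -95 + 2·84 = 73, y = 60 − 2·53 = -46.
Indeed 53·73 + 84·(-46) = 3869 − 3864 = 5.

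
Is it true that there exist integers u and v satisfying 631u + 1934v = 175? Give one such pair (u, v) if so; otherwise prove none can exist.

u = 1591, v = -519

Since gcd(631, 1934) = 1, every integer is an integer combination of 631 and 1934.
Dividing repeatedly: 1934 = 3·631 + 41, 631 = 15·41 + 16, 41 = 2·16 + 9, 16 = 1·9 + 7, 9 = 1·7 + 2, 7 = 3·2 + 1, 2 = 2·1 + 0.
Working back up the chain: 1 = 7 − 3·2 = 7 − 3·(9 − 1·7) = −3·9 + 4·7 = −3·9 + 4·(16 − 1·9) = 4·16 − 7·9 = 4·16 − 7·(41 − 2·16) = −7·41 + 18·16 = −7·41 + 18·(631 − 15·41) = 18·631 − 277·41 = 18·631 − 277·(1934 − 3·631) = −277·1934 + 849·631. So 631·849 + 1934·(-277) = 1.
Scaling by 175 gives the particular solution (u, v) = (148575, -48475).
The general solution is u = 148575 + 1934k, v = -48475 − 631k; taking k = -76 gives the smaller pair u = 1591, v = -519.
Indeed 631·1591 + 1934·(-519) = 1003921 − 1003746 = 175.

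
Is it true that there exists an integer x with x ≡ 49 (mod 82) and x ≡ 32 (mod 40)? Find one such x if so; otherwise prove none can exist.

No such integer exists.

gcd(82, 40) = 2. If x ≡ 49 (mod 82) and x ≡ 32 (mod 40), then x ≡ 49 (mod 2) and x ≡ 32 (mod 2).
But 49 mod 2 = 1 while 32 mod 2 = 0, a contradiction.
Hence the system has no solution.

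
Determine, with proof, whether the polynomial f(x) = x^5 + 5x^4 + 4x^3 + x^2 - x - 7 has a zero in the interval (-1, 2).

Such a root exists.

f(-1) = -5 and f(2) = 139, which have opposite signs.
As a polynomial, f is continuous on every closed interval.
By the Intermediate Value Theorem f must vanish at some point of (-1, 2).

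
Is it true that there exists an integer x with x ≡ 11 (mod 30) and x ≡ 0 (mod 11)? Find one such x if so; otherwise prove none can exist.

x = 11

gcd(30, 11) = 1, so the Chinese Remainder Theorem guarantees exactly one residue class mod 330 satisfying both.
Write x = 11 + 30t and require 11 + 30t ≡ 0 (mod 11), i.e. 30t ≡ 0 (mod 11).
30 ≡ 8 (mod 11), so this reads 8t ≡ 0 (mod 11). t = 0 satisfies this.
Taking t = 0 gives x = 11 + 30·0 = 11.
Verify: 11 = 0·30 + 11 and 11 = 1·11 + 0. ✓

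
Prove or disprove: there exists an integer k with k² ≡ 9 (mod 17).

Take k = 14. Then 14² = 196 = 11·17 + 9, so 14² ≡ 9 (mod 17).

k = 14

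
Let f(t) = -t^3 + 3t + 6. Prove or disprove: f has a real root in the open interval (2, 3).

Yes, f has a root in the interval.

f(2) = 4 and f(3) = -12, which have opposite signs.
Since f is a polynomial it is continuous on [2, 3].
By the Intermediate Value Theorem f must vanish at some point of (2, 3).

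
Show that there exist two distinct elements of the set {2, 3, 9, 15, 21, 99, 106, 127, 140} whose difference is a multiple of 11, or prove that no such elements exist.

Two integers differ by a multiple of 11 exactly when they have the same residue mod 11. The residues are 2↦2, 3↦3, 9↦9, 15↦4, 21↦10, 99↦0, 106↦7, 127↦6, 140↦8.
All 9 residues are distinct, so no two elements differ by a multiple of 11.

No, no such pair exists.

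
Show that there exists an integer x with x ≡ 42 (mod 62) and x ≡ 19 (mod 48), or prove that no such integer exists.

gcd(62, 48) = 2. If x ≡ 42 (mod 62) and x ≡ 19 (mod 48), then x ≡ 42 (mod 2) and x ≡ 19 (mod 2).
These are incompatible: 42 − 19 = 23 is not divisible by 2.
Hence the system has no solution.

No, no such integer exists.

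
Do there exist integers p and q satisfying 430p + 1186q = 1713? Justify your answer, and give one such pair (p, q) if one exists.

Any value of 430p + 1186q is a multiple of gcd(430, 1186) = 2.
However 1713 leaves remainder 1 on division by 2.
Hence no integers p, q satisfy the equation.

No, no such integers exist.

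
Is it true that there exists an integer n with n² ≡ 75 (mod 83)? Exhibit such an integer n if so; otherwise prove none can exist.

n = 18

Take n = 18. Then 18² = 324 = 3·83 + 75, so 18² ≡ 75 (mod 83).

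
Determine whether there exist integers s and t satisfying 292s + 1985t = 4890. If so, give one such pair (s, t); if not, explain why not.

s = 1825, t = -266

292 and 1985 are coprime, so 292s + 1985t ranges over all of ℤ.
Euclidean algorithm: 1985 = 6·292 + 233, 292 = 1·233 + 59, 233 = 3·59 + 56, 59 = 1·56 + 3, 56 = 18·3 + 2, 3 = 1·2 + 1, 2 = 2·1 + 0.
Back-substituting, 1 = 3 − 1·2 = 3 − (56 − 18·3) = −56 + 19·3 = −56 + 19·(59 − 1·56) = 19·59 − 20·56 = 19·59 − 20·(233 − 3·59) = −20·233 + 79·59 = −20·233 + 79·(292 − 1·233) = 79·292 − 99·233 = 79·292 − 99·(1985 − 6·292) = −99·1985 + 673·292; that is, 292·673 + 1985·(-99) = 1.
Multiplying through by 4890: s = 673·4890 = 3290970, t = (-99)·4890 = -484110 is a solution.
The general solution is s = 3290970 + 1985k, t = -484110 − 292k; taking k = -1657 gives the smaller pair s = 1825, t = -266.
Indeed 292·1825 + 1985·(-266) = 532900 − 528010 = 4890.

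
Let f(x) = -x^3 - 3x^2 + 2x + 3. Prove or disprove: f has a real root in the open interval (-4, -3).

f(-4) = 11 and f(-3) = -3, which have opposite signs.
As a polynomial, f is continuous on every closed interval.
By the Intermediate Value Theorem, f takes the value 0 somewhere in the open interval.

Yes, f has a root in the interval.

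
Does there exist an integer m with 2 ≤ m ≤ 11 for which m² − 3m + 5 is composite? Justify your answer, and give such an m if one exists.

At m = 11: 11² − 3·11 + 5 = 93 = 3·31, which is composite.

m = 11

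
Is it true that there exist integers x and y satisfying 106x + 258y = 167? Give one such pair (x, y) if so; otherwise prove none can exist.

There are no such integers.

gcd(106, 258) = 2, so every integer of the form 106x + 258y is a multiple of 2.
However 167 leaves remainder 1 on division by 2.
So the equation is unsolvable over ℤ.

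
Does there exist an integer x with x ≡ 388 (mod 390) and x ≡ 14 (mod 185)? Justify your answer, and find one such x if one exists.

There is no such integer.

Reduce both congruences modulo 5, which divides 390 and 185: they say x ≡ 388 (mod 5) and x ≡ 14 (mod 5).
But 388 mod 5 = 3 while 14 mod 5 = 4, a contradiction.
Therefore no such x exists.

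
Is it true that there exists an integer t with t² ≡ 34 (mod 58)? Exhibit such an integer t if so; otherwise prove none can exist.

t = 18

Take t = 18. Then 18² = 324 = 5·58 + 34, so 18² ≡ 34 (mod 58).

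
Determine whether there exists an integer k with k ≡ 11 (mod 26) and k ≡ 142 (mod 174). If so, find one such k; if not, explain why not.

There is no such integer.

Reduce both congruences modulo 2, which divides 26 and 174: they say k ≡ 11 (mod 2) and k ≡ 142 (mod 2).
However 11 ≡ 1 and 142 ≡ 0 (mod 2), and 1 ≠ 0.
So no integer satisfies both congruences.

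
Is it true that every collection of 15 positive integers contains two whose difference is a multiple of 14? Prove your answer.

There are exactly 14 possible remainders on division by 14.
Placing 15 integers into 14 classes, some class receives at least two — say a and b.
Their difference a − b is then a multiple of 14.

True.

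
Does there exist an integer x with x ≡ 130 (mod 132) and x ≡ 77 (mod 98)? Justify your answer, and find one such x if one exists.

Reduce both congruences modulo 2, which divides 132 and 98: they say x ≡ 130 (mod 2) and x ≡ 77 (mod 2).
These are incompatible: 130 − 77 = 53 is not divisible by 2.
Hence the system has no solution.

There is no such integer.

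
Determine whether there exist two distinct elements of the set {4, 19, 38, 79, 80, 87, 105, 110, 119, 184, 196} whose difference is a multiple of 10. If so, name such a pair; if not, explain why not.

The pair (4, 184) works.

4 mod 10 = 4 and 184 mod 10 = 4, so 184 − 4 = 180 = 18·10.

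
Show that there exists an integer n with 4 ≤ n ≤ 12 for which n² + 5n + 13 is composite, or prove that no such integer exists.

n = 11

At n = 11: 11² + 5·11 + 13 = 189 = 3·63, which is composite.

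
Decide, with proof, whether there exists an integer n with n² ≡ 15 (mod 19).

No such integer exists.

Since (19 − n)² ≡ n² (mod 19), it suffices to square n = 0, 1, …, 9: the residues are 0, 1, 4, 9, 16, 6, 17, 11, 7, 5.
The set of squares mod 19 is therefore {0, 1, 4, 5, 6, 7, 9, 11, 16, 17}, which does not contain 15.
Hence no integer n has n² ≡ 15 (mod 19).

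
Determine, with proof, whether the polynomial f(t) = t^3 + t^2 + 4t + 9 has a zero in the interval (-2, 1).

f(-2) = -3 and f(1) = 15, which have opposite signs.
Since f is a polynomial it is continuous on [-2, 1].
By the Intermediate Value Theorem f must vanish at some point of (-2, 1).

Such a root exists.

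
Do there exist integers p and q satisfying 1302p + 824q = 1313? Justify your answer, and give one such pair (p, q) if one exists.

gcd(1302, 824) = 2, so every integer of the form 1302p + 824q is a multiple of 2.
But 1313 is not a multiple of 2 (it leaves remainder 1).
Therefore 1302p + 824q = 1313 has no solution in integers.

No such integers exist.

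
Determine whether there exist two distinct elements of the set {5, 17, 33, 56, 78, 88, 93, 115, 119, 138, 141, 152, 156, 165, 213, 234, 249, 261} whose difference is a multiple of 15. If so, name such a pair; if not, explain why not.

17 mod 15 = 2 and 152 mod 15 = 2, so 152 − 17 = 135 = 9·15.

17 and 152 are such a pair.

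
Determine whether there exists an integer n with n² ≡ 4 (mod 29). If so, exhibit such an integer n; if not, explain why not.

n = 27

Take n = 27. Then 27² = 729 = 25·29 + 4, so 27² ≡ 4 (mod 29).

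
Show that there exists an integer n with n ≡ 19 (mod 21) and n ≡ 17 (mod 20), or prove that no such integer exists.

n = 397

The moduli 21 and 20 are coprime, so by the Chinese Remainder Theorem a unique solution modulo 420 exists.
Write n = 19 + 21t and require 19 + 21t ≡ 17 (mod 20), i.e. 21t ≡ 18 (mod 20).
21 ≡ 1 (mod 20), so this reads 1t ≡ 18 (mod 20). So t ≡ 18 (mod 20).
With t = 18: n = 19 + 21·18 = 397.
Check: 397 mod 21 = 19, 397 mod 20 = 17. ✓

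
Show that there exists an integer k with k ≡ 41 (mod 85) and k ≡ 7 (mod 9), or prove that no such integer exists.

gcd(85, 9) = 1, so the Chinese Remainder Theorem guarantees exactly one residue class mod 765 satisfying both.
Any solution of the first congruence is k = 41 + 85t; substituting into the second, 85t ≡ 7 − 41 ≡ 2 (mod 9).
85 ≡ 4 (mod 9), so this reads 4t ≡ 2 (mod 9). Invert 4 mod 9 by the Euclidean algorithm: 9 = 2·4 + 1, 4 = 4·1 + 0; back-substituting, 1 = 9 − 2·4. Hence 4·(-2) ≡ 1, so 4⁻¹ ≡ -2 ≡ 7 (mod 9).
Multiplying by 7: t ≡ 7·2 = 14 ≡ 5 (mod 9).
With t = 5: k = 41 + 85·5 = 466.
Verify: 466 = 5·85 + 41 and 466 = 51·9 + 7. ✓

k = 466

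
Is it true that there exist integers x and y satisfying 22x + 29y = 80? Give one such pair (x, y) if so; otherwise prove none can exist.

22 and 29 are coprime, so 22x + 29y ranges over all of ℤ.
Dividing repeatedly: 29 = 1·22 + 7, 22 = 3·7 + 1, 7 = 7·1 + 0.
Back-substituting, 1 = 22 − 3·7 = 22 − 3·(29 − 1·22) = −3·29 + 4·22; that is, 22·4 + 29·(-3) = 1.
Scaling by 80 gives the particular solution (x, y) = (320, -240).
The general solution is x = 320 + 29k, y = -240 − 22k; taking k = -11 gives the smaller pair x = 1, y = 2.
Indeed 22·1 + 29·2 = 22 + 58 = 80.

x = 1, y = 2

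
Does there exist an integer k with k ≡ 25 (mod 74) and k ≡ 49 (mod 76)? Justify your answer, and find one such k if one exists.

Here gcd(74, 76) = 2, and both 25 and 49 leave remainder 1 mod 2, so the system is consistent.
Put k = 25 + 74t, so we need 74t ≡ 24 (mod 76), equivalently (divide by 2) 37t ≡ 12 (mod 38).
Since 37·37 = 1369 = 36·38 + 1, the inverse of 37 mod 38 is 37.
Multiplying by 37: t ≡ 37·12 = 444 ≡ 26 (mod 38).
Then k = 25 + 74·26 = 1949.
Verify: 1949 = 26·74 + 25 and 1949 = 25·76 + 49. ✓

k = 1949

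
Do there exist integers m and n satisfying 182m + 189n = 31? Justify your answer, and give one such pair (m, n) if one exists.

Both 182 and 189 are divisible by gcd(182, 189) = 7, hence so is any combination 182m + 189n.
However 31 leaves remainder 3 on division by 7.
Hence no integers m, n satisfy the equation.

No, no such integers exist.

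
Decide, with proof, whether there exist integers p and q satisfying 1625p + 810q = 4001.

Any value of 1625p + 810q is a multiple of gcd(1625, 810) = 5.
But 4001 = 5·800 + 1, so 5 ∤ 4001.
Therefore 1625p + 810q = 4001 has no solution in integers.

No, no such integers exist.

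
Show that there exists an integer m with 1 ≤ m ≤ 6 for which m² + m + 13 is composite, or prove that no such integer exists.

m = 6

At m = 6: 6² + 6 + 13 = 55 = 5·11, which is composite.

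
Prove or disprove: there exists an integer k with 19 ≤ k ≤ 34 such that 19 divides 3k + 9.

No, no such integer k in that range exists.

The values of 3k + 9 for k = 19, 20, …, 34 are 66, 69, 72, 75, 78, 81, 84, 87, 90, 93, 96, 99, 102, 105, 108, 111; reduced mod 19 these are 9, 12, 15, 18, 2, 5, 8, 11, 14, 17, 1, 4, 7, 10, 13, 16.
The residue 0 does not occur, so no k in [19, 34] makes 3k + 9 a multiple of 19.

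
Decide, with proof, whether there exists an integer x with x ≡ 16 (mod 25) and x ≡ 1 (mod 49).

x = 491

gcd(25, 49) = 1, so the Chinese Remainder Theorem guarantees exactly one residue class mod 1225 satisfying both.
Any solution of the first congruence is x = 16 + 25t; substituting into the second, 25t ≡ 1 − 16 ≡ 34 (mod 49).
Note 25·2 = 50 ≡ 1 (mod 49) (as 50 − 1 = 1·49), so 25⁻¹ ≡ 2.
Multiplying by 2: t ≡ 2·34 = 68 ≡ 19 (mod 49).
With t = 19: x = 16 + 25·19 = 491.
Verify: 491 = 19·25 + 16 and 491 = 10·49 + 1. ✓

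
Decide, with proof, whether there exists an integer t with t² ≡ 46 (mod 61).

Take t = 31. Then 31² = 961 = 15·61 + 46, so 31² ≡ 46 (mod 61).

t = 31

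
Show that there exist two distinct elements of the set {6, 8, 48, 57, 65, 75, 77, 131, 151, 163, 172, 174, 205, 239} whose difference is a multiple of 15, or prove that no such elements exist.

No such pair exists.

Residues mod 15: 6↦6, 8↦8, 48↦3, 57↦12, 65↦5, 75↦0, 77↦2, 131↦11, 151↦1, 163↦13, 172↦7, 174↦9, 205↦10, 239↦14.
No residue repeats among the 14 elements, so no pair has difference ≡ 0 (mod 15).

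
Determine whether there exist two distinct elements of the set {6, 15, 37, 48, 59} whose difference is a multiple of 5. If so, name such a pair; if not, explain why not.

Two integers differ by a multiple of 5 exactly when they have the same residue mod 5. The residues are 6↦1, 15↦0, 37↦2, 48↦3, 59↦4.
No residue repeats among the 5 elements, so no pair has difference ≡ 0 (mod 5).

There is no such pair.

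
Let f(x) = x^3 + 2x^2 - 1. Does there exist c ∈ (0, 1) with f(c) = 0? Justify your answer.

f(0) = -1 and f(1) = 2, which have opposite signs.
As a polynomial, f is continuous on every closed interval.
By the Intermediate Value Theorem, f takes the value 0 somewhere in the open interval.

Yes, f has a root in the interval.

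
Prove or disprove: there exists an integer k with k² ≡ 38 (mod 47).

47 is prime, so by Euler's criterion 38 is a square mod 47 iff 38^((47−1)/2) = 38^23 ≡ 1 (mod 47).
Repeated squaring mod 47: 38^2 = 1444 ≡ 34; 38^4 ≡ 34² = 1156 ≡ 28; 38^8 ≡ 28² = 784 ≡ 32; 38^16 ≡ 32² = 1024 ≡ 37.
Since 23 = 16 + 4 + 2 + 1, 38^23 ≡ 37 · 28 · 34 · 38; multiplying out mod 47: 37·28 = 1036 ≡ 2, then 2·34 = 68 ≡ 21, then 21·38 = 798 ≡ 46. Thus 38^23 ≡ 46 ≡ −1 (mod 47).
The value −1 means 38 is a non-residue modulo 47, so k² ≡ 38 (mod 47) is impossible.

No such integer exists.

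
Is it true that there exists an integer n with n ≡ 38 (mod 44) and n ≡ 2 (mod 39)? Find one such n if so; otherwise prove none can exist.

n = 1094

Since 44 and 39 share no common factor, CRT says the pair of congruences has a solution (unique mod 1716).
Any solution of the first congruence is n = 38 + 44t; substituting into the second, 44t ≡ 2 − 38 ≡ 3 (mod 39).
44 ≡ 5 (mod 39), so this reads 5t ≡ 3 (mod 39). Note 5·8 = 40 ≡ 1 (mod 39) (as 40 − 1 = 1·39), so 5⁻¹ ≡ 8.
Multiplying by 8: t ≡ 8·3 = 24 (mod 39).
With t = 24: n = 38 + 44·24 = 1094.
Check: 1094 mod 44 = 38, 1094 mod 39 = 2. ✓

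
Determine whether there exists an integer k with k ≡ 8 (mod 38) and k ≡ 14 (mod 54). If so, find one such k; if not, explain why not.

k = 122

Here gcd(38, 54) = 2, and both 8 and 14 leave remainder 0 mod 2, so the system is consistent.
The integers ≡ 8 (mod 38) are 8, 46, 84, 122, …; their remainders mod 54 are 8, 46, 30, 14, so k = 122 is the first that is ≡ 14 (mod 54).
Indeed 122 ≡ 8 (mod 38) and 122 ≡ 14 (mod 54).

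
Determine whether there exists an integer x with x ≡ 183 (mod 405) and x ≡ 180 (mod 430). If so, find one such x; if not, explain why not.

No such integer exists.

Reduce both congruences modulo 5, which divides 405 and 430: they say x ≡ 183 (mod 5) and x ≡ 180 (mod 5).
However 183 ≡ 3 and 180 ≡ 0 (mod 5), and 3 ≠ 0.
So no integer satisfies both congruences.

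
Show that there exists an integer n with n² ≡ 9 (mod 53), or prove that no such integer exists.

Take n = 3. Then 3² = 9, and since 0 ≤ 9 < 53 this is already reduced: 3² ≡ 9 (mod 53).

n = 3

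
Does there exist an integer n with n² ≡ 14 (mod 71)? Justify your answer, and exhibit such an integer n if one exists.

There is no such integer.

Apply Euler's criterion with the prime 71: 14 is a quadratic residue iff 14^35 ≡ 1 (mod 71), and a non-residue iff it is ≡ −1.
Repeated squaring mod 71: 14^2 = 196 ≡ 54; 14^4 ≡ 54² = 2916 ≡ 5; 14^8 ≡ 5² = 25 ≡ 25; 14^16 ≡ 25² = 625 ≡ 57; 14^32 ≡ 57² = 3249 ≡ 54.
Since 35 = 32 + 2 + 1, 14^35 ≡ 54 · 54 · 14; multiplying out mod 71: 54·54 = 2916 ≡ 5, then 5·14 = 70 ≡ 70. Thus 14^35 ≡ 70 ≡ −1 (mod 71).
The value −1 means 14 is a non-residue modulo 71, so n² ≡ 14 (mod 71) is impossible.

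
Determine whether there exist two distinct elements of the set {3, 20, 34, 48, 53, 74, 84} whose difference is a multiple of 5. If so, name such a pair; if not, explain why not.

Both 3 and 48 leave remainder 3 on division by 5; their difference 45 = 9·5 is a multiple of 5.

Yes: 3 and 48.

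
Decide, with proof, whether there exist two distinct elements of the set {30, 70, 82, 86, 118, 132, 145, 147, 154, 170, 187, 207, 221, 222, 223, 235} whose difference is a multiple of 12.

Reduce each element mod 12: 30↦6, 70↦10, 82↦10, 86↦2, 118↦10, 132↦0, 145↦1, 147↦3, 154↦10, 170↦2, 187↦7, 207↦3, 221↦5, 222↦6, 223↦7, 235↦7. The residue 6 repeats (at 30 and 222), and 222 − 30 = 192 = 16·12.

The pair (30, 222) works.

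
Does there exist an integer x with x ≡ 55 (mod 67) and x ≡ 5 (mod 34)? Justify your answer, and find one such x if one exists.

Since 67 and 34 share no common factor, CRT says the pair of congruences has a solution (unique mod 2278).
Write x = 55 + 67t and require 55 + 67t ≡ 5 (mod 34), i.e. 67t ≡ 18 (mod 34).
67 ≡ 33 (mod 34), so this reads 33t ≡ 18 (mod 34). Since 33·33 = 1089 = 32·34 + 1, the inverse of 33 mod 34 is 33.
Multiplying by 33: t ≡ 33·18 = 594 ≡ 16 (mod 34).
With t = 16: x = 55 + 67·16 = 1127.
Check: 1127 mod 67 = 55, 1127 mod 34 = 5. ✓

x = 1127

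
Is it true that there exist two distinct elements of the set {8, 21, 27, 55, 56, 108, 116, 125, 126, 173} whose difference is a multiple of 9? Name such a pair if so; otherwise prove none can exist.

8 and 116 are such a pair.

8 mod 9 = 8 and 116 mod 9 = 8, so 116 − 8 = 108 = 12·9.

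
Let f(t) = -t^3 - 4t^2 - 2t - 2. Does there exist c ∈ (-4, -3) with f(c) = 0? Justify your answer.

Yes, such a c exists.

f(-4) = 6 and f(-3) = -5, which have opposite signs.
Since f is a polynomial it is continuous on [-4, -3].
The Intermediate Value Theorem then guarantees some c ∈ (-4, -3) with f(c) = 0.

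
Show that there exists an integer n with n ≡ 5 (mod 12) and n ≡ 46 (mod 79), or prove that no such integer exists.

Since 12 and 79 share no common factor, CRT says the pair of congruences has a solution (unique mod 948).
Any solution of the first congruence is n = 5 + 12t; substituting into the second, 12t ≡ 46 − 5 ≡ 41 (mod 79).
Invert 12 mod 79 by the Euclidean algorithm: 79 = 6·12 + 7, 12 = 1·7 + 5, 7 = 1·5 + 2, 5 = 2·2 + 1, 2 = 2·1 + 0; back-substituting, 1 = 5 − 2·2 = 5 − 2·(7 − 1·5) = −2·7 + 3·5 = −2·7 + 3·(12 − 1·7) = 3·12 − 5·7 = 3·12 − 5·(79 − 6·12) = −5·79 + 33·12. Hence 12·33 ≡ 1, so 12⁻¹ ≡ 33 (mod 79).
Multiplying by 33: t ≡ 33·41 = 1353 ≡ 10 (mod 79).
Taking t = 10 gives n = 5 + 12·10 = 125.
Indeed 125 ≡ 5 (mod 12) and 125 ≡ 46 (mod 79).

n = 125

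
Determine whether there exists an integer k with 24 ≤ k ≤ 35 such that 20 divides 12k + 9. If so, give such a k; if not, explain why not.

The values of 12k + 9 for k = 24, 25, …, 35 are 297, 309, 321, 333, 345, 357, 369, 381, 393, 405, 417, 429; reduced mod 20 these are 17, 9, 1, 13, 5, 17, 9, 1, 13, 5, 17, 9.
None is 0, so 20 never divides 12k + 9 on this range.

There is no such integer k in that range.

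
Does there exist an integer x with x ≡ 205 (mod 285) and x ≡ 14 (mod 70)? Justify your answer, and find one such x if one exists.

Both moduli are multiples of 5 = gcd(285, 70), so any solution would satisfy x ≡ 205 and x ≡ 14 modulo 5 simultaneously.
These are incompatible: 205 − 14 = 191 is not divisible by 5.
Hence the system has no solution.

No such integer exists.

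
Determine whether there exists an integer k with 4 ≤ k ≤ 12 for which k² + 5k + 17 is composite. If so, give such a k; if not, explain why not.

k = 8

At k = 8: 8² + 5·8 + 17 = 121 = 11·11, which is composite.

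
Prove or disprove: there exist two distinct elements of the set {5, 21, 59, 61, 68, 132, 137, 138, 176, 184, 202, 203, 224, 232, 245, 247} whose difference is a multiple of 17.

Two integers differ by a multiple of 17 exactly when they have the same residue mod 17. The residues are 5↦5, 21↦4, 59↦8, 61↦10, 68↦0, 132↦13, 137↦1, 138↦2, 176↦6, 184↦14, 202↦15, 203↦16, 224↦3, 232↦11, 245↦7, 247↦9.
No residue repeats among the 16 elements, so no pair has difference ≡ 0 (mod 17).

No such pair exists.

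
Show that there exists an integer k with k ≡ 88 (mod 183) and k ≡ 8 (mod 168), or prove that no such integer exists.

There is no such integer.

gcd(183, 168) = 3. If k ≡ 88 (mod 183) and k ≡ 8 (mod 168), then k ≡ 88 (mod 3) and k ≡ 8 (mod 3).
However 88 ≡ 1 and 8 ≡ 2 (mod 3), and 1 ≠ 2.
Therefore no such k exists.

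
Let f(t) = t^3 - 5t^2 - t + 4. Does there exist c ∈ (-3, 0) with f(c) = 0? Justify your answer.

Yes, such a c exists.

f(-3) = -65 and f(0) = 4, which have opposite signs.
As a polynomial, f is continuous on every closed interval.
So by the Intermediate Value Theorem there is a c strictly between -3 and 0 with f(c) = 0.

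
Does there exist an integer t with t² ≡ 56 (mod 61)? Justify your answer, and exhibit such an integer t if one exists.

t = 19 works: 19² = 361, and 361 − 56 = 305 = 5·61.

t = 19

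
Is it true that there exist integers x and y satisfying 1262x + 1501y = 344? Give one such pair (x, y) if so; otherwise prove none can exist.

1262 and 1501 are coprime, so 1262x + 1501y ranges over all of ℤ.
Run the Euclidean algorithm on 1501 and 1262: 1501 = 1·1262 + 239, 1262 = 5·239 + 67, 239 = 3·67 + 38, 67 = 1·38 + 29, 38 = 1·29 + 9, 29 = 3·9 + 2, 9 = 4·2 + 1, 2 = 2·1 + 0.
Back-substituting, 1 = 9 − 4·2 = 9 − 4·(29 − 3·9) = −4·29 + 13·9 = −4·29 + 13·(38 − 1·29) = 13·38 − 17·29 = 13·38 − 17·(67 − 1·38) = −17·67 + 30·38 = −17·67 + 30·(239 − 3·67) = 30·239 − 107·67 = 30·239 − 107·(1262 − 5·239) = −107·1262 + 565·239 = −107·1262 + 565·(1501 − 1·1262) = 565·1501 − 672·1262; that is, 1262·(-672) + 1501·565 = 1.
Scaling by 344 gives the particular solution (x, y) = (-231168, 194360).
Adding 155·1501 to x and subtracting 155·1262 from y gives the tidier solution (1487, -1250).
Check: 1262·1487 + 1501·(-1250) = 1876594 − 1876250 = 344. ✓

x = 1487, y = -1250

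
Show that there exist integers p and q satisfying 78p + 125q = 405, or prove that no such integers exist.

p = 10, q = -3

Since gcd(78, 125) = 1, every integer is an integer combination of 78 and 125.
Dividing repeatedly: 125 = 1·78 + 47, 78 = 1·47 + 31, 47 = 1·31 + 16, 31 = 1·16 + 15, 16 = 1·15 + 1, 15 = 15·1 + 0.
Unwinding: 1 = 16 − 1·15 = 16 − (31 − 1·16) = −31 + 2·16 = −31 + 2·(47 − 1·31) = 2·47 − 3·31 = 2·47 − 3·(78 − 1·47) = −3·78 + 5·47 = −3·78 + 5·(125 − 1·78) = 5·125 − 8·78, i.e. 78·(-8) + 125·5 = 1.
Times 405: 78·(-3240) + 125·2025 = 405, so (-3240, 2025) solves it.
Adding 26·125 to p and subtracting 26·78 from q gives the tidier solution (10, -3).
Check: 78·10 + 125·(-3) = 780 − 375 = 405. ✓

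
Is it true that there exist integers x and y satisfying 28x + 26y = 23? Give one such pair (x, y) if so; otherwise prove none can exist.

Any value of 28x + 26y is a multiple of gcd(28, 26) = 2.
However 23 leaves remainder 1 on division by 2.
Therefore 28x + 26y = 23 has no solution in integers.

There are no such integers.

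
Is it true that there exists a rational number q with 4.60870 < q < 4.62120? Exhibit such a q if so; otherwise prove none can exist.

Multiplying by 13: 13·4.60870 = 59.91310 and 13·4.62120 = 60.07560, so the integer 60 lies strictly between them.
Hence 60/13 is a rational number with 4.60870 < 60/13 < 4.62120.

q = 60/13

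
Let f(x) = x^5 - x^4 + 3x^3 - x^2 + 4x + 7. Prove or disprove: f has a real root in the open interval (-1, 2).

f(-1) = -3 and f(2) = 51, which have opposite signs.
As a polynomial, f is continuous on every closed interval.
By the Intermediate Value Theorem f must vanish at some point of (-1, 2).

Such a root exists.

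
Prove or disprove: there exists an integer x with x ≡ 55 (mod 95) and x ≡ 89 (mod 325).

gcd(95, 325) = 5. If x ≡ 55 (mod 95) and x ≡ 89 (mod 325), then x ≡ 55 (mod 5) and x ≡ 89 (mod 5).
However 55 ≡ 0 and 89 ≡ 4 (mod 5), and 0 ≠ 4.
So no integer satisfies both congruences.

No such integer exists.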